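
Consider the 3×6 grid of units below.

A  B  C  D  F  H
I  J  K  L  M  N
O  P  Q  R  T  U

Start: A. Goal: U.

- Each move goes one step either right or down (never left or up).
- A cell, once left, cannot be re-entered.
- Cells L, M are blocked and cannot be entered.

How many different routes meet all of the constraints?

7

A right/down-only route from A to U makes exactly 2 down-moves and 5 right-moves in some order.
With no other constraints that would be C(7,2) = 21 routes.
Subtract routes through each blocked cell (inclusion–exclusion for overlaps): − through L: 12 − through M: 10 + through L&M: 8 → 7.
That gives 7 routes.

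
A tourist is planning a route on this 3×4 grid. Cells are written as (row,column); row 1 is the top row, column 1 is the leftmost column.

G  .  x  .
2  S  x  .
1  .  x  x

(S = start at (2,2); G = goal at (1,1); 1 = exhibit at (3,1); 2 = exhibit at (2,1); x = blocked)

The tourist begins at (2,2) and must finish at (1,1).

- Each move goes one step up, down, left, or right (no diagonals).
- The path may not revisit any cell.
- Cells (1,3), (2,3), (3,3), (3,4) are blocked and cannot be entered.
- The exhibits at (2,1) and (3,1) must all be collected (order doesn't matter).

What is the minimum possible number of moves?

Any route passes through (2,1) and (3,1) in some order between (2,2) and (1,1). Summing Manhattan distances along each leg and taking the cheapest ordering ((2,2) → (3,1) → (2,1) → (1,1)) gives a lower bound of 2 + 1 + 1 = 4 moves.
A route of 4 moves achieves this: (2,2) → (3,2) → (3,1) → (2,1) → (1,1).
Since 4 matches the lower bound, it is optimal.

4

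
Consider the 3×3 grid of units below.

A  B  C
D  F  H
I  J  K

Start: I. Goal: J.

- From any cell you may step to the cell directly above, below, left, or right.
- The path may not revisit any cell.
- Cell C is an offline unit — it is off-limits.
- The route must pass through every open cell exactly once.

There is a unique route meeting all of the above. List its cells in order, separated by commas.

I, D, A, B, F, H, K, J

Need to visit all 8 open cells exactly once, starting at I and ending at J.
Cell K has only two open neighbours (H and J), so the path must pass straight through it: one of those is the cell it's entered from and the other is where it exits.
Route from I: up 2 to A, right 1 to B, down 1 to F, right 1 to H, down 1 to K, left 1 to J — 7 moves in all.
Check: all 8 open cells covered.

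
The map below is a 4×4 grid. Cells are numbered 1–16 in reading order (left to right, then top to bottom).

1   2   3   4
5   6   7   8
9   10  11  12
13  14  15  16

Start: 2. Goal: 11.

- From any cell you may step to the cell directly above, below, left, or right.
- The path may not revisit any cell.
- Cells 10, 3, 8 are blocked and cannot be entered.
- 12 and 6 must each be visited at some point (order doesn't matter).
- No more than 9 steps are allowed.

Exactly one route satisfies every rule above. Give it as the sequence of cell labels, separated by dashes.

2 - 6 - 5 - 9 - 13 - 14 - 15 - 16 - 12 - 11

The 9-move cap with required stops at 12, 6 leaves no slack for detours.
Route from 2: down to 6, left to 5, 2× down (reaching 13), 3× right (reaching 16), up to 12, left to 11 — 9 moves in all.
Check: all required cells visited; 9 ≤ 9 moves.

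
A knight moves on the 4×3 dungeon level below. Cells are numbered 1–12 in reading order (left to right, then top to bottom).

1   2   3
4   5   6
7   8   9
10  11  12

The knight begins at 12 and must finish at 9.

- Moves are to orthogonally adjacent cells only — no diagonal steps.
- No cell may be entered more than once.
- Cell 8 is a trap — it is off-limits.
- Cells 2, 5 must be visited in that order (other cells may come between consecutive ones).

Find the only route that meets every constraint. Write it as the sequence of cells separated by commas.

The waypoints must appear in the order 2, 5, with no cell reused.
Route from 12: left 2 to 10, up 3 to 1, right 1 to 2, down 1 to 5, right 1 to 6, down 1 to 9 — 9 moves in all.
Check: order respected (2 at step 6, 5 at step 7).

12, 11, 10, 7, 4, 1, 2, 5, 6, 9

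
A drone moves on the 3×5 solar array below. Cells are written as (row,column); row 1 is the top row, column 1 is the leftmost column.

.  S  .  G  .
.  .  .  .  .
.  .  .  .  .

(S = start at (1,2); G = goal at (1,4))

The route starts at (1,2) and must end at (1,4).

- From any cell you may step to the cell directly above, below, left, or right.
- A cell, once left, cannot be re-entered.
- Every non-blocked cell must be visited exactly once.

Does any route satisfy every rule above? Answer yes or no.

no

Colour the cells like a checkerboard: each orthogonal step flips colour, so a Hamiltonian route alternates colours. Here there are 8 cells of one colour and 7 of the other, with start on the same colour as the goal — the counts and endpoints can't be arranged into an alternating sequence of length 15, so no Hamiltonian route exists.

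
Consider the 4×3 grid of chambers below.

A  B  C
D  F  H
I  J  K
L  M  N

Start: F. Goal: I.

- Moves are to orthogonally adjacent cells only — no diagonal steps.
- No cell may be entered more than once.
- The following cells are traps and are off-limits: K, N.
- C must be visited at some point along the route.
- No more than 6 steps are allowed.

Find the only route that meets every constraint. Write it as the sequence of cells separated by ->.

Any route must reach C and still end at I within 6 moves, so the order of the required stops is forced.
Route from F: right 1 to H, up 1 to C, left 2 to A, down 2 to I — 6 moves in all.
Check: all required cells visited; 6 ≤ 6 moves.

F -> H -> C -> B -> A -> D -> I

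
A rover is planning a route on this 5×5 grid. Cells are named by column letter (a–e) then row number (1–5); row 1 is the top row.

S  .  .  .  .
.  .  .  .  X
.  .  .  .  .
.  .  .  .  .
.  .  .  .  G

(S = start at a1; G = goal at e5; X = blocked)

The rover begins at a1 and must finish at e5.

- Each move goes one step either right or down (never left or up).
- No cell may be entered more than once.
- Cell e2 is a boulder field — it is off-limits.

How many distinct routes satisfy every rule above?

65

A right/down-only route from a1 to e5 makes exactly 4 down-moves and 4 right-moves in some order.
With no other constraints that would be C(8,4) = 70 routes.
Subtract routes through each blocked cell (inclusion–exclusion for overlaps): − through e2: 5 → 65.
That gives 65 routes.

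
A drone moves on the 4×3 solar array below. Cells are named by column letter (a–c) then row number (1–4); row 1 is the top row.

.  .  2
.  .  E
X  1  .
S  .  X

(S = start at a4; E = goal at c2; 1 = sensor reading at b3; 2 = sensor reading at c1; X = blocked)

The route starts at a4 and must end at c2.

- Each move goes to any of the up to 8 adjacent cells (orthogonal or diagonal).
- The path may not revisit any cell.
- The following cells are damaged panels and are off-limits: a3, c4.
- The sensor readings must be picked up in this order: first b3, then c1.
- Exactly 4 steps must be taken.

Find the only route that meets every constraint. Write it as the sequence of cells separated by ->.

The waypoints must appear in the order b3, c1, with no cell reused.
Route from a4: up-right to b3, up to b2, up-right to c1, down to c2 — 4 moves in all.
Check: order respected (1 at step 1, 2 at step 3); 4 moves as required.

a4 -> b3 -> b2 -> c1 -> c2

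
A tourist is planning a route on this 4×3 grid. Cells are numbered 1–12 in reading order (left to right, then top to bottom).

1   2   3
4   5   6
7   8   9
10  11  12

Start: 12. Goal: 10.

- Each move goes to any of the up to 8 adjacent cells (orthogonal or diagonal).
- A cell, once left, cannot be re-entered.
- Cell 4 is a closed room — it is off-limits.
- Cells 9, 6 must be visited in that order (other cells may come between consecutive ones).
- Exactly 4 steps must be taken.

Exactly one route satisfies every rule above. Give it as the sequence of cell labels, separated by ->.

12 -> 9 -> 6 -> 8 -> 10

The waypoints must appear in the order 9, 6, with no cell reused.
Route from 12: 2× up (reaching 6), 2× down-left (reaching 10) — 4 moves in all.
Check: order respected (9 at step 1, 6 at step 2); 4 moves as required.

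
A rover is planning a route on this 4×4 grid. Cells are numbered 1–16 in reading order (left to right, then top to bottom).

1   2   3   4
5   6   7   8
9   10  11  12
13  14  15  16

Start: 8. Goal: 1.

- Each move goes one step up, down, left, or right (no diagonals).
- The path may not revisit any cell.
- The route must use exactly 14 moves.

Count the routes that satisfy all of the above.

Need simple routes of exactly 14 moves from 8 to 1 (Manhattan distance 4, so 5 moves are spent on a detour and 5 undoing it).
Branch systematically from the start, pruning whenever the remaining move budget drops below the Manhattan distance to 1 or differs from it in parity. Grouping the completions by first move — via 4: 8; via 12: 4; via 7: 1 — and summing: 8 + 4 + 1 = 13.
That gives 13 routes.

13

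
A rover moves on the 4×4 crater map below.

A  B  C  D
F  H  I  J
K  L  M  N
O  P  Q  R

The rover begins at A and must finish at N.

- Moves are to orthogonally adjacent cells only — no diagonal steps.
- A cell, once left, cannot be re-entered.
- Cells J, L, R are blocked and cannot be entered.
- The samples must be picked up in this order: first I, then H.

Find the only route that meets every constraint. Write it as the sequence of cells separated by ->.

A -> B -> C -> I -> H -> F -> K -> O -> P -> Q -> M -> N

The waypoints must appear in the order I, H, with no cell reused.
Route from A: right 2 to C, down 1 to I, left 2 to F, down 2 to O, right 2 to Q, up 1 to M, right 1 to N — 11 moves in all.
Check: order respected (I at step 3, H at step 4).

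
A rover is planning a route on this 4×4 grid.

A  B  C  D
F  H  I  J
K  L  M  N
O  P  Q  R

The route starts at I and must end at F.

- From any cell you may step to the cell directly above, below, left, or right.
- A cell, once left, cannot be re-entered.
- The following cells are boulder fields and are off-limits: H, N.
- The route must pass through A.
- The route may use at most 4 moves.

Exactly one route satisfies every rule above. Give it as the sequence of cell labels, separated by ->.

I -> C -> B -> A -> F

The 4-move cap with required stops at A leaves no slack for detours.
Route from I: up to C, 2× left (reaching A), down to F — 4 moves in all.
Check: all required cells visited; 4 ≤ 4 moves.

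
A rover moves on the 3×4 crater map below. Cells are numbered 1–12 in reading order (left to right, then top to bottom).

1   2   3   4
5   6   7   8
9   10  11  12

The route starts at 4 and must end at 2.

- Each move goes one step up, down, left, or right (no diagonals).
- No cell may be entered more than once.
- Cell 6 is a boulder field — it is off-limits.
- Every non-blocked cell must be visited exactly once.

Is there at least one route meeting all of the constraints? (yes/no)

yes

One route that works: 4 → 3 → 7 → 8 → 12 → 11 → 10 → 9 → 5 → 1 → 2.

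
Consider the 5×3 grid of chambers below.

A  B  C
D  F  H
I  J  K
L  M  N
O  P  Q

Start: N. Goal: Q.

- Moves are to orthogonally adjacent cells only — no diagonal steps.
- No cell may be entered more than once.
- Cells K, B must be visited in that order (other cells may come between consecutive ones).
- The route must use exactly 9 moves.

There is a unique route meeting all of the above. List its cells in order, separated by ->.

The waypoints must appear in the order K, B, with no cell reused.
Route from N: up 3 to C, left 1 to B, down 4 to P, right 1 to Q — 9 moves in all.
Check: order respected (K at step 1, B at step 4); 9 moves as required.

N -> K -> H -> C -> B -> F -> J -> M -> P -> Q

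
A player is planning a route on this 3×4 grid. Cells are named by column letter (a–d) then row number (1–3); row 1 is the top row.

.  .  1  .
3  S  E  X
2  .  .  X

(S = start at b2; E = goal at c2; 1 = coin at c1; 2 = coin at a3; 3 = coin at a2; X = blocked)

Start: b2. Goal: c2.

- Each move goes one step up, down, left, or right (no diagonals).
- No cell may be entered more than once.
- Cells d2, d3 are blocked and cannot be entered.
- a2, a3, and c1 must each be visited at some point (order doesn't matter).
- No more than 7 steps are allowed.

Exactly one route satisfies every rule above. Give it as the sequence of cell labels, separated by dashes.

Any route must reach a2, a3, and c1 and still end at c2 within 7 moves, so the order of the required stops is forced.
Route from b2: down to b3, left to a3, 2× up (reaching a1), 2× right (reaching c1), down to c2 — 7 moves in all.
Check: all required cells visited; 7 ≤ 7 moves.

b2 - b3 - a3 - a2 - a1 - b1 - c1 - c2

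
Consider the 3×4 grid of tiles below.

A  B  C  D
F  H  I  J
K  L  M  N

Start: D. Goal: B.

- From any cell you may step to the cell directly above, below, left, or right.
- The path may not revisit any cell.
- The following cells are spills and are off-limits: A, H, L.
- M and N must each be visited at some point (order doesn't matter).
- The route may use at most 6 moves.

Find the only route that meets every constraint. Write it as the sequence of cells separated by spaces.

The 6-move cap with required stops at M, N leaves no slack for detours.
Route from D: down 2 to N, left 1 to M, up 2 to C, left 1 to B — 6 moves in all.
Check: all required cells visited; 6 ≤ 6 moves.

D J N M I C B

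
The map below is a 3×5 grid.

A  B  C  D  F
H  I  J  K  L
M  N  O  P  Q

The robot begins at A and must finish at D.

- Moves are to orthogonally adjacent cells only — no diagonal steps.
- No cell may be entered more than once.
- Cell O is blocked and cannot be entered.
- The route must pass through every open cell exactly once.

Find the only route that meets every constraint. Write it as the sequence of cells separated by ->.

A -> H -> M -> N -> I -> B -> C -> J -> K -> P -> Q -> L -> F -> D

Need to visit all 14 open cells exactly once, starting at A and ending at D.
Cell N has only two open neighbours (I and M), so the path must pass straight through it: one of those is the cell it's entered from and the other is where it exits.
Route from A: 2× down (reaching M), right to N, 2× up (reaching B), right to C, down to J, right to K, down to P, right to Q, 2× up (reaching F), left to D — 13 moves in all.
Check: all 14 open cells covered.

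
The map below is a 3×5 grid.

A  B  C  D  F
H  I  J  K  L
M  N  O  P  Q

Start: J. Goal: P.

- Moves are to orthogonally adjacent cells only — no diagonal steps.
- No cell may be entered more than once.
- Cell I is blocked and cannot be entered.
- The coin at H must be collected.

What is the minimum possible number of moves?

Any route passes through H somewhere between J and P. Summing Manhattan distances along the two legs (J → H → P) gives a lower bound of 2 + 4 = 6 moves.
That bound ignores the blocked cells. Measuring each leg by the fewest moves that actually steer around them (J→H: 4; H→P: 4) raises the lower bound to 8.
A route of 8 moves exists: J → C → B → A → H → M → N → O → P.
Since 8 matches that lower bound, it is optimal.

8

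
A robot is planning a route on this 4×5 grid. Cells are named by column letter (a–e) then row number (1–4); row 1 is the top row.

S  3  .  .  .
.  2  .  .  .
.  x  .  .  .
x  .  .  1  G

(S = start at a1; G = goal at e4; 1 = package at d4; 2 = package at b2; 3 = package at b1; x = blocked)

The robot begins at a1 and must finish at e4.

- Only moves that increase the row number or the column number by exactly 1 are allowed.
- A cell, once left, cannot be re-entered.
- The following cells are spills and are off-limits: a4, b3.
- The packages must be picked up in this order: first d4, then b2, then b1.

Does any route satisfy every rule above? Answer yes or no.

no

b2 lies above d4, so going from d4 to b2 would need an upward move — but moves only go right/down, so d4 cannot be visited before b2.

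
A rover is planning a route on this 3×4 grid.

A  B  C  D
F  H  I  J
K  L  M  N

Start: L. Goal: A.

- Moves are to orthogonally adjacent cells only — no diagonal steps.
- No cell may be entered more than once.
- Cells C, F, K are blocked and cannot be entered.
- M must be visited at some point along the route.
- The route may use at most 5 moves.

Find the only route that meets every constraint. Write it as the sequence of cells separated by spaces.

Any route must reach M and still end at A within 5 moves, so the order of the required stops is forced.
Route from L: right 1 to M, up 1 to I, left 1 to H, up 1 to B, left 1 to A — 5 moves in all.
Check: all required cells visited; 5 ≤ 5 moves.

L M I H B A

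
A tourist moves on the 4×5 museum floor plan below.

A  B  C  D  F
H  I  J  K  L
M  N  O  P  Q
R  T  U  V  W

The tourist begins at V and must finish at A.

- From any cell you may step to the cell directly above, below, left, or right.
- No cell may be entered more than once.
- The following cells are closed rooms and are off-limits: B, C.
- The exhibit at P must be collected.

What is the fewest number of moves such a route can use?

Any route passes through P somewhere between V and A. Summing Manhattan distances along the two legs (V → P → A) gives a lower bound of 1 + 5 = 6 moves.
A route of 6 moves achieves this: V → P → K → J → I → H → A.
Since 6 matches the lower bound, it is optimal.

6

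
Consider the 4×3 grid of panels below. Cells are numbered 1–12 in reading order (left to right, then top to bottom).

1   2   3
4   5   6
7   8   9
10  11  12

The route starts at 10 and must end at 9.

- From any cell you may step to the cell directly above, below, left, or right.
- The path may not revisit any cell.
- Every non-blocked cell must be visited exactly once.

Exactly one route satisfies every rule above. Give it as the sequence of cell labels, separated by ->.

10 -> 7 -> 4 -> 1 -> 2 -> 3 -> 6 -> 5 -> 8 -> 11 -> 12 -> 9

Need to visit all 12 open cells exactly once, starting at 10 and ending at 9.
Cell 3 has only two open neighbours (6 and 2), so the path must pass straight through it: one of those is the cell it's entered from and the other is where it exits.
Route from 10: up 3 to 1, right 2 to 3, down 1 to 6, left 1 to 5, down 2 to 11, right 1 to 12, up 1 to 9 — 11 moves in all.
Check: all 12 open cells covered.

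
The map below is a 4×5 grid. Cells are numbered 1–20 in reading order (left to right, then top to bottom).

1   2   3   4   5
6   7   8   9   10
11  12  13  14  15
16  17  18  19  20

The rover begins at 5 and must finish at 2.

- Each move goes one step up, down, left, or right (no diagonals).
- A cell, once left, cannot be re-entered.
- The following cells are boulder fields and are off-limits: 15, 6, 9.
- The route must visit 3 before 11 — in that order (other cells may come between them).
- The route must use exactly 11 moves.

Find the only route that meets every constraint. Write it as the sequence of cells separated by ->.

The waypoints must appear in the order 3, 11, with no cell reused.
Route from 5: 2× left (reaching 3), 3× down (reaching 18), 2× left (reaching 16), up to 11, right to 12, 2× up (reaching 2) — 11 moves in all.
Check: order respected (3 at step 2, 11 at step 8); 11 moves as required.

5 -> 4 -> 3 -> 8 -> 13 -> 18 -> 17 -> 16 -> 11 -> 12 -> 7 -> 2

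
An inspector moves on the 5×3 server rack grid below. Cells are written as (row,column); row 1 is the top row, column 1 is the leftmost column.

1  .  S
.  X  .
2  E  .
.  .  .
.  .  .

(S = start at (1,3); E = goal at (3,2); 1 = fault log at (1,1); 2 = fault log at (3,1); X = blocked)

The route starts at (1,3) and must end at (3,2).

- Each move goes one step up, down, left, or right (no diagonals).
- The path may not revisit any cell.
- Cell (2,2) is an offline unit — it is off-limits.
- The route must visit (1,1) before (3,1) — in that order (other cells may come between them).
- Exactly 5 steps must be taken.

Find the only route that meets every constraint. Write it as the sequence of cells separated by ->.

The waypoints must appear in the order (1,1), (3,1), with no cell reused.
Route from (1,3): 2× left (reaching (1,1)), 2× down (reaching (3,1)), right to (3,2) — 5 moves in all.
Check: order respected (1 at step 2, 2 at step 4); 5 moves as required.

(1,3) -> (1,2) -> (1,1) -> (2,1) -> (3,1) -> (3,2)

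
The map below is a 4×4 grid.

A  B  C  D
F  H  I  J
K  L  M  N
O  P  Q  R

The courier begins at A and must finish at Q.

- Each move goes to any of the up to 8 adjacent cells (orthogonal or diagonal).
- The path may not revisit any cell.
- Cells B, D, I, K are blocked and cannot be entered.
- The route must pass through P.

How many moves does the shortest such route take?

Any route passes through P somewhere between A and Q. Summing Chebyshev distances along the two legs (A → P → Q) gives a lower bound of 3 + 1 = 4 moves.
A route of 4 moves achieves this: A → F → L → P → Q.
Since 4 matches the lower bound, it is optimal.

4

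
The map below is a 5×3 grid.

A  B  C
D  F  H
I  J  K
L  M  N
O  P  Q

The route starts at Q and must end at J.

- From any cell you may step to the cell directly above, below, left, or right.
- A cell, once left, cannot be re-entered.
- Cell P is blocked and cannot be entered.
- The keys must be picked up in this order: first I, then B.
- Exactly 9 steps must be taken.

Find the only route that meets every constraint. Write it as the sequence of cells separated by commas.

The waypoints must appear in the order I, B, with no cell reused.
Route from Q: up to N, 2× left (reaching L), 3× up (reaching A), right to B, 2× down (reaching J) — 9 moves in all.
Check: order respected (I at step 4, B at step 7); 9 moves as required.

Q, N, M, L, I, D, A, B, F, J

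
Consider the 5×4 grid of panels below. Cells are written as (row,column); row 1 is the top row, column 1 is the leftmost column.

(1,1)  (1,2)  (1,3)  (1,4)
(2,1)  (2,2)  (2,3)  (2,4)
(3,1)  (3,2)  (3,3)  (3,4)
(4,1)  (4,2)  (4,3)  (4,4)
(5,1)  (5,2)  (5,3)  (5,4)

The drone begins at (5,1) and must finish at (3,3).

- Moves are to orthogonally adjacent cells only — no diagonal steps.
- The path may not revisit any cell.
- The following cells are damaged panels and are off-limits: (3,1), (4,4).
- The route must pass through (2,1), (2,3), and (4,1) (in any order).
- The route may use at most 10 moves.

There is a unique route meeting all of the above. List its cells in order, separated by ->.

The 10-move cap with required stops at (2,1), (2,3), (4,1) leaves no slack for detours.
Route from (5,1): up to (4,1), right to (4,2), 2× up (reaching (2,2)), left to (2,1), up to (1,1), 2× right (reaching (1,3)), 2× down (reaching (3,3)) — 10 moves in all.
Check: all required cells visited; 10 ≤ 10 moves.

(5,1) -> (4,1) -> (4,2) -> (3,2) -> (2,2) -> (2,1) -> (1,1) -> (1,2) -> (1,3) -> (2,3) -> (3,3)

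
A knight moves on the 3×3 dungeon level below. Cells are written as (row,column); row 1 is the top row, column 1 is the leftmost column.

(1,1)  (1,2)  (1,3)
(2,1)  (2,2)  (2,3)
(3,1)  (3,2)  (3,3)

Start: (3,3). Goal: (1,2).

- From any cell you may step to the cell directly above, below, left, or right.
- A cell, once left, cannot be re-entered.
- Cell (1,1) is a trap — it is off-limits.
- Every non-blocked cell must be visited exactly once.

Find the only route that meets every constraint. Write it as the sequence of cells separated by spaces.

(3,3) (3,2) (3,1) (2,1) (2,2) (2,3) (1,3) (1,2)

Need to visit all 8 open cells exactly once, starting at (3,3) and ending at (1,2).
Route from (3,3): 2× left (reaching (3,1)), up to (2,1), 2× right (reaching (2,3)), up to (1,3), left to (1,2) — 7 moves in all.
Check: all 8 open cells covered.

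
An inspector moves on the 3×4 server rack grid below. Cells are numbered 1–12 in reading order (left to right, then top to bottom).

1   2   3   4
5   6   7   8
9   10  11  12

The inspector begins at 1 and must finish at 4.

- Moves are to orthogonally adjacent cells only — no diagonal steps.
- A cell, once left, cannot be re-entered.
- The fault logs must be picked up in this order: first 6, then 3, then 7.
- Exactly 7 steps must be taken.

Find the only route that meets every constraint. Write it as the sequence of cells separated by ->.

1 -> 5 -> 6 -> 2 -> 3 -> 7 -> 8 -> 4

The waypoints must appear in the order 6, 3, 7, with no cell reused.
Route from 1: down 1 to 5, right 1 to 6, up 1 to 2, right 1 to 3, down 1 to 7, right 1 to 8, up 1 to 4 — 7 moves in all.
Check: order respected (6 at step 2, 3 at step 4, 7 at step 5); 7 moves as required.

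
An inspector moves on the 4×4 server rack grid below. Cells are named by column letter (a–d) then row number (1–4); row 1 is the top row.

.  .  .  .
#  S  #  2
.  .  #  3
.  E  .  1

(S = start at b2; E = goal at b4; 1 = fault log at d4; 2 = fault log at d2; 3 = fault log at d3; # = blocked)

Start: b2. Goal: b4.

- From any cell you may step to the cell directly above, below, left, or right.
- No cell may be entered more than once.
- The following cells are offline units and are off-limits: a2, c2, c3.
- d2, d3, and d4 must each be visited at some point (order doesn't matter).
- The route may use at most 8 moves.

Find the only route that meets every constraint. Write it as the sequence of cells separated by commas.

Any route must reach d2, d3, and d4 and still end at b4 within 8 moves, so the order of the required stops is forced.
Route from b2: up to b1, 2× right (reaching d1), 3× down (reaching d4), 2× left (reaching b4) — 8 moves in all.
Check: all required cells visited; 8 ≤ 8 moves.

b2, b1, c1, d1, d2, d3, d4, c4, b4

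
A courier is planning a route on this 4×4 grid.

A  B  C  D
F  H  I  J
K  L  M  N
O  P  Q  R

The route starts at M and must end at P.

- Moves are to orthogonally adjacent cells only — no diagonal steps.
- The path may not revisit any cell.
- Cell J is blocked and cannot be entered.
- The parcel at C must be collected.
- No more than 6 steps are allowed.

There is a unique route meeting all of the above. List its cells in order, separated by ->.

M -> I -> C -> B -> H -> L -> P

Any route must reach C and still end at P within 6 moves, so the order of the required stops is forced.
Route from M: 2× up (reaching C), left to B, 3× down (reaching P) — 6 moves in all.
Check: all required cells visited; 6 ≤ 6 moves.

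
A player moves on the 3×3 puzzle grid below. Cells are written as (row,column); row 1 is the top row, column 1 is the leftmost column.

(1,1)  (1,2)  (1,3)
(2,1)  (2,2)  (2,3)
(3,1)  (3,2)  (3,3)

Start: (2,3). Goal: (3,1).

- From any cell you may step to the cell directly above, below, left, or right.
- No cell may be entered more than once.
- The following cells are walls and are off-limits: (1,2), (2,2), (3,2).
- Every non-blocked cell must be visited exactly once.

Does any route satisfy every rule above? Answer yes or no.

Cell (1,1) has only one open neighbour but is neither the start nor the goal, so a Hamiltonian route would have to both enter and leave it through the same neighbour — impossible without revisiting.

no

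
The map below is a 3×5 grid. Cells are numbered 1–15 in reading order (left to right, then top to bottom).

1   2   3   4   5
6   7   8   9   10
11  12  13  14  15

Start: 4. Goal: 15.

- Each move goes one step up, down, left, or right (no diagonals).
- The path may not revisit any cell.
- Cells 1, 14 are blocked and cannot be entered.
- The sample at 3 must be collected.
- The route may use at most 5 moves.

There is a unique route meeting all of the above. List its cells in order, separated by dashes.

The 5-move cap with required stops at 3 leaves no slack for detours.
Route from 4: left to 3, down to 8, 2× right (reaching 10), down to 15 — 5 moves in all.
Check: all required cells visited; 5 ≤ 5 moves.

4 - 3 - 8 - 9 - 10 - 15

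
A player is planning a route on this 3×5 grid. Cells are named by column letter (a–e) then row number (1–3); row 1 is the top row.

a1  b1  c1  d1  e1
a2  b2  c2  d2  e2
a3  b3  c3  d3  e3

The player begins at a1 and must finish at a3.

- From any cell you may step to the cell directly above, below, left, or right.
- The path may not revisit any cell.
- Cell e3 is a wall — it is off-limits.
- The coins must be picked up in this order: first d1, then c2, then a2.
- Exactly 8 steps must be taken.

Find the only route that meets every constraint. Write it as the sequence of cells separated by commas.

a1, b1, c1, d1, d2, c2, b2, a2, a3

The waypoints must appear in the order d1, c2, a2, with no cell reused.
Route from a1: right 3 to d1, down 1 to d2, left 3 to a2, down 1 to a3 — 8 moves in all.
Check: order respected (d1 at step 3, c2 at step 5, a2 at step 7); 8 moves as required.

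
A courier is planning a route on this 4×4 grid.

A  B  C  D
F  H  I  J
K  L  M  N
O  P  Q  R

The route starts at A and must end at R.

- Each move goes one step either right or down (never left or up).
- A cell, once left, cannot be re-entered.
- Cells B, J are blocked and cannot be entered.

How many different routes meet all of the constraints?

A right/down-only route from A to R makes exactly 3 down-moves and 3 right-moves in some order.
With no other constraints that would be C(6,3) = 20 routes.
Subtract routes through each blocked cell (inclusion–exclusion for overlaps): − through B: 10 − through J: 4 + through B&J: 3 → 9.
That gives 9 routes.

9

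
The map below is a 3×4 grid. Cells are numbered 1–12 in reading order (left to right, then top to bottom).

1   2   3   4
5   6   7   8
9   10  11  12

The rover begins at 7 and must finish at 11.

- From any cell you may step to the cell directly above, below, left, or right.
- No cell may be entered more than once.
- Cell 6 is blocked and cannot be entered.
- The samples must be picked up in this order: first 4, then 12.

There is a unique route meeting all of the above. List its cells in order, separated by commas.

The waypoints must appear in the order 4, 12, with no cell reused.
Route from 7: up to 3, right to 4, 2× down (reaching 12), left to 11 — 5 moves in all.
Check: order respected (4 at step 2, 12 at step 4).

7, 3, 4, 8, 12, 11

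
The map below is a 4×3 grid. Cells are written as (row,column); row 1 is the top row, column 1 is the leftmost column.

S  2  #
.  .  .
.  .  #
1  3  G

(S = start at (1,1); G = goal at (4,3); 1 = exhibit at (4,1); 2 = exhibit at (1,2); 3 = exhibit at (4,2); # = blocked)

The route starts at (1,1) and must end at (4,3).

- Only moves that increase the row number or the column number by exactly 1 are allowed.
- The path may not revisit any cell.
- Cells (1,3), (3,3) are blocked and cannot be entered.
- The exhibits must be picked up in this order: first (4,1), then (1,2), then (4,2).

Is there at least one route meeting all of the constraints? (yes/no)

no

(1,2) lies above (4,1), so going from (4,1) to (1,2) would need an upward move — but moves only go right/down, so (4,1) cannot be visited before (1,2).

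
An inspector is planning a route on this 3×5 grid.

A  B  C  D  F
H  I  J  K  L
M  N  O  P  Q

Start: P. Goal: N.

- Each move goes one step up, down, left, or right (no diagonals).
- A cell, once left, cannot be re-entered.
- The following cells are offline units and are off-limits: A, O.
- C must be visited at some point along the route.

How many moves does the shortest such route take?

Any route passes through C somewhere between P and N. Summing Manhattan distances along the two legs (P → C → N) gives a lower bound of 3 + 3 = 6 moves.
A route of 6 moves achieves this: P → K → D → C → J → I → N.
Since 6 matches the lower bound, it is optimal.

6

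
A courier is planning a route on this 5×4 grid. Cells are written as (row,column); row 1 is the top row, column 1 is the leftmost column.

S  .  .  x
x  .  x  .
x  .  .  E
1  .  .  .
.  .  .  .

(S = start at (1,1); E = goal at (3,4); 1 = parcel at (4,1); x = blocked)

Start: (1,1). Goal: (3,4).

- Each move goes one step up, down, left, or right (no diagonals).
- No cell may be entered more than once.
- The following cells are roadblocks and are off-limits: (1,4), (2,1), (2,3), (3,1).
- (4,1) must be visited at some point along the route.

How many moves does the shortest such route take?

11

Any route passes through (4,1) somewhere between (1,1) and (3,4). Summing Manhattan distances along the two legs ((1,1) → (4,1) → (3,4)) gives a lower bound of 3 + 4 = 7 moves.
That bound ignores the blocked cells. Measuring each leg by the fewest moves that actually steer around them ((1,1)→(4,1): 5; (4,1)→(3,4): 4) raises the lower bound to 9.
The shortest route satisfying every rule uses 11 moves: (1,1) → (1,2) → (2,2) → (3,2) → (4,2) → (4,1) → (5,1) → (5,2) → (5,3) → (4,3) → (3,3) → (3,4).
The no-revisit rule (legs can't share cells) pushes the minimum above the 9-move bound; an exhaustive check rules out every length from 9 to 10, leaving 11 as the minimum.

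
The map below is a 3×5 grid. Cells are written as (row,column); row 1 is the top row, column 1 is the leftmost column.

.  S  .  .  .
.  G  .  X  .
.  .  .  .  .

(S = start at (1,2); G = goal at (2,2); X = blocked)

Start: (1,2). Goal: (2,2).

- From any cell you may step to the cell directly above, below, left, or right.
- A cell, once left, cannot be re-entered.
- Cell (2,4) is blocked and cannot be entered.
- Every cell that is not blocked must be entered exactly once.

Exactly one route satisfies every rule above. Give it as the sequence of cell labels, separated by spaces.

Need to visit all 14 open cells exactly once, starting at (1,2) and ending at (2,2).
Route from (1,2): left to (1,1), 2× down (reaching (3,1)), 4× right (reaching (3,5)), 2× up (reaching (1,5)), 2× left (reaching (1,3)), down to (2,3), left to (2,2) — 13 moves in all.
Check: all 14 open cells covered.

(1,2) (1,1) (2,1) (3,1) (3,2) (3,3) (3,4) (3,5) (2,5) (1,5) (1,4) (1,3) (2,3) (2,2)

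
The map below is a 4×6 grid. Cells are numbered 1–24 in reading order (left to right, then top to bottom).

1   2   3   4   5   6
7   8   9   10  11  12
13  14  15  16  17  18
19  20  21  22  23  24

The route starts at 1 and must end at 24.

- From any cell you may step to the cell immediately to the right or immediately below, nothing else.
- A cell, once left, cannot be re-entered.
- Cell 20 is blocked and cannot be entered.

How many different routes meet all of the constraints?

52

A right/down-only route from 1 to 24 makes exactly 3 down-moves and 5 right-moves in some order.
With no other constraints that would be C(8,3) = 56 routes.
Subtract routes through each blocked cell (inclusion–exclusion for overlaps): − through 20: 4 → 52.
That gives 52 routes.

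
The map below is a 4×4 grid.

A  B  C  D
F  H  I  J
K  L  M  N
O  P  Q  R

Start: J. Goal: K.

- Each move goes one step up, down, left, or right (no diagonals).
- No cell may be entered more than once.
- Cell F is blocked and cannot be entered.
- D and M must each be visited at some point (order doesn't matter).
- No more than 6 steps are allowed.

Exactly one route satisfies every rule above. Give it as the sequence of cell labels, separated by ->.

J -> D -> C -> I -> M -> L -> K

Any route must reach D and M and still end at K within 6 moves, so the order of the required stops is forced.
Route from J: up 1 to D, left 1 to C, down 2 to M, left 2 to K — 6 moves in all.
Check: all required cells visited; 6 ≤ 6 moves.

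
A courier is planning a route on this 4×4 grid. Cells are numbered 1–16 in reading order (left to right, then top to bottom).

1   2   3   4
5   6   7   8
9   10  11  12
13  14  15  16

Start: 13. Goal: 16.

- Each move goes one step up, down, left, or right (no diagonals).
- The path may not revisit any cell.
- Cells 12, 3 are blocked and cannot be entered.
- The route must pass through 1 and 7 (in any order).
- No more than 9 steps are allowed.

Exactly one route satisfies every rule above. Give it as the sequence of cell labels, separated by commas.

13, 9, 5, 1, 2, 6, 7, 11, 15, 16

Any route must reach 1 and 7 and still end at 16 within 9 moves, so the order of the required stops is forced.
Route from 13: up 3 to 1, right 1 to 2, down 1 to 6, right 1 to 7, down 2 to 15, right 1 to 16 — 9 moves in all.
Check: all required cells visited; 9 ≤ 9 moves.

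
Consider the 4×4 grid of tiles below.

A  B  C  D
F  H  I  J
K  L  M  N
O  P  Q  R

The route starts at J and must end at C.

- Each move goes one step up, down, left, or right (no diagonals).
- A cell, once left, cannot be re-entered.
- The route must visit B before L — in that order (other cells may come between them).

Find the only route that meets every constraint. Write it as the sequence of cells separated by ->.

The waypoints must appear in the order B, L, with no cell reused.
Route from J: 2× down (reaching R), 3× left (reaching O), 3× up (reaching A), right to B, 2× down (reaching L), right to M, 2× up (reaching C) — 14 moves in all.
Check: order respected (B at step 9, L at step 11).

J -> N -> R -> Q -> P -> O -> K -> F -> A -> B -> H -> L -> M -> I -> C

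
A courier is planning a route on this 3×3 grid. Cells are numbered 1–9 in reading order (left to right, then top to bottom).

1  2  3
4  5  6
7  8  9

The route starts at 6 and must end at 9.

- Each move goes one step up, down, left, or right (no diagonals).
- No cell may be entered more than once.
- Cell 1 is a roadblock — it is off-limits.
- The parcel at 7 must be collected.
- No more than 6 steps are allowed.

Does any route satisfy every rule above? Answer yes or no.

yes

One route that works: 6 → 5 → 4 → 7 → 8 → 9.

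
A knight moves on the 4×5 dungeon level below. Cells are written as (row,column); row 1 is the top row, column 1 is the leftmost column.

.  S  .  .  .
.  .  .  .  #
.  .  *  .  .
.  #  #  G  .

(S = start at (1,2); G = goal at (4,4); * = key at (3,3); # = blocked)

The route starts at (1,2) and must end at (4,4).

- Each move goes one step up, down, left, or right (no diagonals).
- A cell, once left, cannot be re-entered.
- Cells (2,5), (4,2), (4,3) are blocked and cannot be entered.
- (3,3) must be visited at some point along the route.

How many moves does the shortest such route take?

5

Any route passes through (3,3) somewhere between (1,2) and (4,4). Summing Manhattan distances along the two legs ((1,2) → (3,3) → (4,4)) gives a lower bound of 3 + 2 = 5 moves.
A route of 5 moves achieves this: (1,2) → (2,2) → (3,2) → (3,3) → (3,4) → (4,4).
Since 5 matches the lower bound, it is optimal.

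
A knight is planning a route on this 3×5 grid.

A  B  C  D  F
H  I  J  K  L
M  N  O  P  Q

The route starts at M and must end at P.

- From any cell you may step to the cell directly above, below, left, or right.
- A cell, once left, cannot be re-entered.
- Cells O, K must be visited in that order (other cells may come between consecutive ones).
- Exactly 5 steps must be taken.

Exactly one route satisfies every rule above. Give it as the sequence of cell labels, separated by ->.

The waypoints must appear in the order O, K, with no cell reused.
Route from M: right 2 to O, up 1 to J, right 1 to K, down 1 to P — 5 moves in all.
Check: order respected (O at step 2, K at step 4); 5 moves as required.

M -> N -> O -> J -> K -> P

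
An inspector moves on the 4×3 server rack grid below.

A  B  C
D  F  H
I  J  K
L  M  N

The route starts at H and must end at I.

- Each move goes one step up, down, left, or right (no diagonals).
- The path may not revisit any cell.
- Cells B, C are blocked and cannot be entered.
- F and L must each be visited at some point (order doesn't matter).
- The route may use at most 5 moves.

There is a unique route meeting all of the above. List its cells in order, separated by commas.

Any route must reach F and L and still end at I within 5 moves, so the order of the required stops is forced.
Route from H: left to F, 2× down (reaching M), left to L, up to I — 5 moves in all.
Check: all required cells visited; 5 ≤ 5 moves.

H, F, J, M, L, I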